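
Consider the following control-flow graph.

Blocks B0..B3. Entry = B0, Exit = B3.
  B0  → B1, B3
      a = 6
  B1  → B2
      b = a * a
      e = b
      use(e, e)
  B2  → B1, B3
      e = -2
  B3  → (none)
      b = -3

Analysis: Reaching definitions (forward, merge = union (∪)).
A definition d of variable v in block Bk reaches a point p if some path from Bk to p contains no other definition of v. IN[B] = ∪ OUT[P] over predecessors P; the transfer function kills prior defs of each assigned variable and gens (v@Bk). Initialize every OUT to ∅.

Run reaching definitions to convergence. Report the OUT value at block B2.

Answer: {a@B0, b@B1, e@B2}

Working:
Fixpoint table:
  B0: | IN={} | OUT={a@B0}
  B1: | IN={a@B0, b@B1, e@B2} | OUT={a@B0, b@B1, e@B1}
  B2: | IN={a@B0, b@B1, e@B1} | OUT={a@B0, b@B1, e@B2}
  B3: | IN={a@B0, b@B1, e@B2} | OUT={a@B0, b@B3, e@B2}

Merge at B2: IN[B2] = OUT[B1] = {a@B0, b@B1, e@B1}
Applying B2's transfer function to that IN value gives OUT[B2] (row B2 above).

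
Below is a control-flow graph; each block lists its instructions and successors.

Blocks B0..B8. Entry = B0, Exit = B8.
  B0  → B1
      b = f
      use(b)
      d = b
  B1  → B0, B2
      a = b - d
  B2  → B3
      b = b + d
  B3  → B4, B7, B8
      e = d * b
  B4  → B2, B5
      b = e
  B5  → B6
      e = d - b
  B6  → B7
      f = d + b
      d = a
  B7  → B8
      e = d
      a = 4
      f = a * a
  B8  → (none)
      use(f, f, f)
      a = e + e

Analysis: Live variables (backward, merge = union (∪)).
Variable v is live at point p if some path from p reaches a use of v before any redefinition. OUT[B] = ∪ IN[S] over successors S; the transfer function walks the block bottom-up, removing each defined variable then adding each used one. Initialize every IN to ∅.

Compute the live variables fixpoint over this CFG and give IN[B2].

Fixpoint table:
  B0:  IN={f}  OUT={b, d, f}
  B1:  IN={b, d, f}  OUT={a, b, d, f}
  B2:  IN={a, b, d, f}  OUT={a, b, d, f}
  B3:  IN={a, b, d, f}  OUT={a, d, e, f}
  B4:  IN={a, d, e, f}  OUT={a, b, d, f}
  B5:  IN={a, b, d}  OUT={a, b, d}
  B6:  IN={a, b, d}  OUT={d}
  B7:  IN={d}  OUT={e, f}
  B8:  IN={e, f}  OUT={}

Merge at B2: OUT[B2] = IN[B3] = {a, b, d, f}
Applying B2's transfer function to that OUT value gives IN[B2] (row B2 above).

Answer: {a, b, d, f}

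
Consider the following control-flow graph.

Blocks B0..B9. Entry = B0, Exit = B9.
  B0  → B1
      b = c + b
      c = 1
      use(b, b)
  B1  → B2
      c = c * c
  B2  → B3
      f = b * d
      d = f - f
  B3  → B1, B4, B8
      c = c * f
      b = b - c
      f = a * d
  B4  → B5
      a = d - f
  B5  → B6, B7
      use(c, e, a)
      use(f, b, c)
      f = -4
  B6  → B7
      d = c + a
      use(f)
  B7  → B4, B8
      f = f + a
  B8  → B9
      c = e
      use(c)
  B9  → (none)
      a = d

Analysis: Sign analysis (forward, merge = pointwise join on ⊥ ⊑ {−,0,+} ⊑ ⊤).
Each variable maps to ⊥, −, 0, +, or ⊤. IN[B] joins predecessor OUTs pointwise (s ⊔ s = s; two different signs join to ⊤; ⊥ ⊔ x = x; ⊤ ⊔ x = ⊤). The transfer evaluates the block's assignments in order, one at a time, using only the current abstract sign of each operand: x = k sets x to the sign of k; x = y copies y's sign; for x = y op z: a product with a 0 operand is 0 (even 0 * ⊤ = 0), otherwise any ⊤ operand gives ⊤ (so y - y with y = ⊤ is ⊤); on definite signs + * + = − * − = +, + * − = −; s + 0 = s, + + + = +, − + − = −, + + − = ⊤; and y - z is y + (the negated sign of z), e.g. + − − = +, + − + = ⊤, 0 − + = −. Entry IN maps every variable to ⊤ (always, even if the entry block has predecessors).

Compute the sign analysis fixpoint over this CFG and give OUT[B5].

Answer: {a: ⊤, b: ⊤, c: ⊤, d: ⊤, e: ⊤, f: -}

Trace:
Per-block solution:
  B0:   IN=(all ⊤)   OUT={c:+; rest ⊤}
  B1:   IN=(all ⊤)   OUT=(all ⊤)
  B2:   IN=(all ⊤)   OUT=(all ⊤)
  B3:   IN=(all ⊤)   OUT=(all ⊤)
  B4:   IN=(all ⊤)   OUT=(all ⊤)
  B5:   IN=(all ⊤)   OUT={f:-; rest ⊤}
  B6:   IN={f:-; rest ⊤}   OUT={f:-; rest ⊤}
  B7:   IN={f:-; rest ⊤}   OUT=(all ⊤)
  B8:   IN=(all ⊤)   OUT=(all ⊤)
  B9:   IN=(all ⊤)   OUT=(all ⊤)

Merge at B5: IN[B5] = OUT[B4] = {a: ⊤, b: ⊤, c: ⊤, d: ⊤, e: ⊤, f: ⊤}
Applying B5's transfer function to that IN value gives OUT[B5] (row B5 above).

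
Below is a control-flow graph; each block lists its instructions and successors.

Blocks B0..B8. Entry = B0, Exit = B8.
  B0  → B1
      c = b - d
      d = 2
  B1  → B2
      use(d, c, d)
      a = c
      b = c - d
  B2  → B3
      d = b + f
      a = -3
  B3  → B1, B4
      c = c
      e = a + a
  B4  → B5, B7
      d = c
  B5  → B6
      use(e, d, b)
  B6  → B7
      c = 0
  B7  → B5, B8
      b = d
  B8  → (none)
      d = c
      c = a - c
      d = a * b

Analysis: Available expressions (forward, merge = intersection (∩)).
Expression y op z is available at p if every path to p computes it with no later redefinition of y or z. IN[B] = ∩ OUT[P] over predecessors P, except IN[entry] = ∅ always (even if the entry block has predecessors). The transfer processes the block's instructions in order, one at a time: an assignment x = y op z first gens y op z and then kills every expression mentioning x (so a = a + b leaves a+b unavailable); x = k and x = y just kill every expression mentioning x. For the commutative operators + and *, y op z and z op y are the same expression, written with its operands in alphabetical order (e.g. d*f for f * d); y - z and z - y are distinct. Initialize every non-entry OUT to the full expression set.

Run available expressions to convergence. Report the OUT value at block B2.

Answer: {b+f}

Trace:
Per-block solution:
  B0:   IN={}   OUT={}
  B1:   IN={}   OUT={c-d}
  B2:   IN={c-d}   OUT={b+f}
  B3:   IN={b+f}   OUT={a+a, b+f}
  B4:   IN={a+a, b+f}   OUT={a+a, b+f}
  B5:   IN={a+a}   OUT={a+a}
  B6:   IN={a+a}   OUT={a+a}
  B7:   IN={a+a}   OUT={a+a}
  B8:   IN={a+a}   OUT={a*b, a+a}

Merge at B2: IN[B2] = OUT[B1] = {c-d}
Applying B2's transfer function to that IN value gives OUT[B2] (row B2 above).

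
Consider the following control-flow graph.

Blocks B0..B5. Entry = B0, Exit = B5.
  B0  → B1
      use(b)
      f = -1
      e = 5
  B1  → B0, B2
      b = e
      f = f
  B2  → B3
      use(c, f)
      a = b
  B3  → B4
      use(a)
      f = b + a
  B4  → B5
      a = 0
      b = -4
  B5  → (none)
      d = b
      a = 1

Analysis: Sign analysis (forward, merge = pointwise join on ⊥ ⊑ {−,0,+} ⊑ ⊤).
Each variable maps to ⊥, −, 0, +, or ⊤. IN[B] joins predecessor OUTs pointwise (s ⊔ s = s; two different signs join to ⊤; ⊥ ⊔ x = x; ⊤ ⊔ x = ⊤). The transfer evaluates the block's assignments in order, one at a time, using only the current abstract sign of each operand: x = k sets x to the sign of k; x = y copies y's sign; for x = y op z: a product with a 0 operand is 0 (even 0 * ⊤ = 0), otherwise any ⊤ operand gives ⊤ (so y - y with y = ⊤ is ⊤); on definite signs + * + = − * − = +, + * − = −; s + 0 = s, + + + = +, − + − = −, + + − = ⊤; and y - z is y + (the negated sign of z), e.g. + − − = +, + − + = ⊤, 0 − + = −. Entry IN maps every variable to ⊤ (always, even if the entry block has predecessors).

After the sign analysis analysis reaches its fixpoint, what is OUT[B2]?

Answer: {a: +, b: +, c: ⊤, d: ⊤, e: +, f: -}

Trace:
Fixpoint table:
  B0: | IN=(all ⊤) | OUT={e:+, f:-; rest ⊤}
  B1: | IN={e:+, f:-; rest ⊤} | OUT={b:+, e:+, f:-; rest ⊤}
  B2: | IN={b:+, e:+, f:-; rest ⊤} | OUT={a:+, b:+, e:+, f:-; rest ⊤}
  B3: | IN={a:+, b:+, e:+, f:-; rest ⊤} | OUT={a:+, b:+, e:+, f:+; rest ⊤}
  B4: | IN={a:+, b:+, e:+, f:+; rest ⊤} | OUT={a:0, b:-, e:+, f:+; rest ⊤}
  B5: | IN={a:0, b:-, e:+, f:+; rest ⊤} | OUT={a:+, b:-, d:-, e:+, f:+; rest ⊤}

Merge at B2: IN[B2] = OUT[B1] = {a: ⊤, b: +, c: ⊤, d: ⊤, e: +, f: -}
Applying B2's transfer function to that IN value gives OUT[B2] (row B2 above).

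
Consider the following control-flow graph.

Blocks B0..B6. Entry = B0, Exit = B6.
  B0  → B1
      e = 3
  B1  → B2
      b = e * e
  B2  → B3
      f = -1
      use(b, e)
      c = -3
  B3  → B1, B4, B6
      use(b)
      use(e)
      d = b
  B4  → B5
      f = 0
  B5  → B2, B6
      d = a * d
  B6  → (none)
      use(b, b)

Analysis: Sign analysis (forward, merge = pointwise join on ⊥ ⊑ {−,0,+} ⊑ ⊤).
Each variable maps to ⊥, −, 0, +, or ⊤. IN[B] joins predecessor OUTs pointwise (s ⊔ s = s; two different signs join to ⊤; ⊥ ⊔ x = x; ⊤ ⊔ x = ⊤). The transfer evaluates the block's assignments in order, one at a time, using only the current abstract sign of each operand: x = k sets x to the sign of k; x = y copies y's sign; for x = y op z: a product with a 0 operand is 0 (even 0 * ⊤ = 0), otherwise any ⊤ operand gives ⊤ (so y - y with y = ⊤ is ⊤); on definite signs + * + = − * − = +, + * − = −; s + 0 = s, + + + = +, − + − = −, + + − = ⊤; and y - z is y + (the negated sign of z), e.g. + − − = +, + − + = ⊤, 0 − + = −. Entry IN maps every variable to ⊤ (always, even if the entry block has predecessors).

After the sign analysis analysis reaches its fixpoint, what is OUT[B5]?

Answer: {a: ⊤, b: +, c: -, d: ⊤, e: +, f: 0}

Working:
Per-block solution:
  B0:  IN=(all ⊤)  OUT={e:+; rest ⊤}
  B1:  IN={e:+; rest ⊤}  OUT={b:+, e:+; rest ⊤}
  B2:  IN={b:+, e:+; rest ⊤}  OUT={b:+, c:-, e:+, f:-; rest ⊤}
  B3:  IN={b:+, c:-, e:+, f:-; rest ⊤}  OUT={b:+, c:-, d:+, e:+, f:-; rest ⊤}
  B4:  IN={b:+, c:-, d:+, e:+, f:-; rest ⊤}  OUT={b:+, c:-, d:+, e:+, f:0; rest ⊤}
  B5:  IN={b:+, c:-, d:+, e:+, f:0; rest ⊤}  OUT={b:+, c:-, e:+, f:0; rest ⊤}
  B6:  IN={b:+, c:-, e:+; rest ⊤}  OUT={b:+, c:-, e:+; rest ⊤}

Merge at B5: IN[B5] = OUT[B4] = {a: ⊤, b: +, c: -, d: +, e: +, f: 0}
Applying B5's transfer function to that IN value gives OUT[B5] (row B5 above).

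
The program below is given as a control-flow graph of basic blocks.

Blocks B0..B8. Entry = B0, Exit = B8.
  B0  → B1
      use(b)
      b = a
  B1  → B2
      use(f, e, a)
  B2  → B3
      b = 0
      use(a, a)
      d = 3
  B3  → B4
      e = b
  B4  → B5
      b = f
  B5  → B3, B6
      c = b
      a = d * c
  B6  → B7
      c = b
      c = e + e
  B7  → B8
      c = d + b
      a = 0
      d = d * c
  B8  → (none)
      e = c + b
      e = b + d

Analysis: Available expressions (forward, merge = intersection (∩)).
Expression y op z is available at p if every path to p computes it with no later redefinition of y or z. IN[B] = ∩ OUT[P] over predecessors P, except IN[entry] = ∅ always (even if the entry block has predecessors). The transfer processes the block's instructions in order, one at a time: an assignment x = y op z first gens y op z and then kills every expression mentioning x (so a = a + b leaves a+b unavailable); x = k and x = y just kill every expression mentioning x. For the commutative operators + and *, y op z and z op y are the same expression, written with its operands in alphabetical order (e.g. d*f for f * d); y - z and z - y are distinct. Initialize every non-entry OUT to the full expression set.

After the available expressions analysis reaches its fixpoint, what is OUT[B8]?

Converged values:
  B0: | IN={} | OUT={}
  B1: | IN={} | OUT={}
  B2: | IN={} | OUT={}
  B3: | IN={} | OUT={}
  B4: | IN={} | OUT={}
  B5: | IN={} | OUT={c*d}
  B6: | IN={c*d} | OUT={e+e}
  B7: | IN={e+e} | OUT={e+e}
  B8: | IN={e+e} | OUT={b+c, b+d}

Merge at B8: IN[B8] = OUT[B7] = {e+e}
Applying B8's transfer function to that IN value gives OUT[B8] (row B8 above).

Answer: {b+c, b+d}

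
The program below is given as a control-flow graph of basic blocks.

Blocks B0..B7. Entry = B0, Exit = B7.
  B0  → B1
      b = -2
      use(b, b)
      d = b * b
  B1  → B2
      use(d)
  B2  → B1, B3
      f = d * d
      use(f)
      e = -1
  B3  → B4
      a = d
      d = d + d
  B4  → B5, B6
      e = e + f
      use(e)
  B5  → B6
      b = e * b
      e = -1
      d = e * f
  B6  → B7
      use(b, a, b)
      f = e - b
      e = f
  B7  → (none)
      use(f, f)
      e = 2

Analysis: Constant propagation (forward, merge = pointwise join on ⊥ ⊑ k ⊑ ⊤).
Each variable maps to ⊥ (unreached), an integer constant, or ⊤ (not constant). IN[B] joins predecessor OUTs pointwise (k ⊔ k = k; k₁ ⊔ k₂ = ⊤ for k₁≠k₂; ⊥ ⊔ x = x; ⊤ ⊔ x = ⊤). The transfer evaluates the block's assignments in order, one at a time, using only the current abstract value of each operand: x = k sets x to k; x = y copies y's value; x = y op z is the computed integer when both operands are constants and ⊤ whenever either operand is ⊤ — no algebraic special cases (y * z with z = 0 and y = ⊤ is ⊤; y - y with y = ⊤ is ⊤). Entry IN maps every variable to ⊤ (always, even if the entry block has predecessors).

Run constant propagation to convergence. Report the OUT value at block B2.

Per-block solution:
  B0: | IN=(all ⊤) | OUT={b:-2, d:4; rest ⊤}
  B1: | IN={b:-2, d:4; rest ⊤} | OUT={b:-2, d:4; rest ⊤}
  B2: | IN={b:-2, d:4; rest ⊤} | OUT={b:-2, d:4, e:-1, f:16; rest ⊤}
  B3: | IN={b:-2, d:4, e:-1, f:16; rest ⊤} | OUT={a:4, b:-2, d:8, e:-1, f:16; rest ⊤}
  B4: | IN={a:4, b:-2, d:8, e:-1, f:16; rest ⊤} | OUT={a:4, b:-2, d:8, e:15, f:16; rest ⊤}
  B5: | IN={a:4, b:-2, d:8, e:15, f:16; rest ⊤} | OUT={a:4, b:-30, d:-16, e:-1, f:16; rest ⊤}
  B6: | IN={a:4, f:16; rest ⊤} | OUT={a:4; rest ⊤}
  B7: | IN={a:4; rest ⊤} | OUT={a:4, e:2; rest ⊤}

Merge at B2: IN[B2] = OUT[B1] = {a: ⊤, b: -2, c: ⊤, d: 4, e: ⊤, f: ⊤}
Applying B2's transfer function to that IN value gives OUT[B2] (row B2 above).

Answer: {a: ⊤, b: -2, c: ⊤, d: 4, e: -1, f: 16}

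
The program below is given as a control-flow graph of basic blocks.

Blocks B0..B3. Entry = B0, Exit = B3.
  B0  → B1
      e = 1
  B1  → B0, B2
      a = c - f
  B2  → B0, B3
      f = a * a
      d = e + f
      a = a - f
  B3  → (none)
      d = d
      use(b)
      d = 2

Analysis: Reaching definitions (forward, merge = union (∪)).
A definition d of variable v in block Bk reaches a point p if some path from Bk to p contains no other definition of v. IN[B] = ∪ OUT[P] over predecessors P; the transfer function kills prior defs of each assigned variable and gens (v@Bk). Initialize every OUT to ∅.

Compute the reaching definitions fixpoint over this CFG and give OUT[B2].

Fixpoint table:
  B0:  IN={a@B1, a@B2, d@B2, e@B0, f@B2}  OUT={a@B1, a@B2, d@B2, e@B0, f@B2}
  B1:  IN={a@B1, a@B2, d@B2, e@B0, f@B2}  OUT={a@B1, d@B2, e@B0, f@B2}
  B2:  IN={a@B1, d@B2, e@B0, f@B2}  OUT={a@B2, d@B2, e@B0, f@B2}
  B3:  IN={a@B2, d@B2, e@B0, f@B2}  OUT={a@B2, d@B3, e@B0, f@B2}

Merge at B2: IN[B2] = OUT[B1] = {a@B1, d@B2, e@B0, f@B2}
Applying B2's transfer function to that IN value gives OUT[B2] (row B2 above).

Answer: {a@B2, d@B2, e@B0, f@B2}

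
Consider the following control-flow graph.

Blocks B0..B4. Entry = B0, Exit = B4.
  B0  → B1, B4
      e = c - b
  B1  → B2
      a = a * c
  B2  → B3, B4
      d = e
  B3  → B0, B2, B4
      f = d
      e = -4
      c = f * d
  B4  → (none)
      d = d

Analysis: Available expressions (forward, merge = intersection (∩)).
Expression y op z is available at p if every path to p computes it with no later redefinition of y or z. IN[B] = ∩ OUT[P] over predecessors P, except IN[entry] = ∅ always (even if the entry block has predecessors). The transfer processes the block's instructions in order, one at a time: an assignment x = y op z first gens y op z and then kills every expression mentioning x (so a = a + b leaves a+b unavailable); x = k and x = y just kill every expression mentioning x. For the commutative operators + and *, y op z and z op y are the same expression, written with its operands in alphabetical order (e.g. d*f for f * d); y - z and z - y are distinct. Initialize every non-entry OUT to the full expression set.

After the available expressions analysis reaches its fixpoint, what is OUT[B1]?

Answer: {c-b}

Working:
Fixpoint table:
  B0: | IN={} | OUT={c-b}
  B1: | IN={c-b} | OUT={c-b}
  B2: | IN={} | OUT={}
  B3: | IN={} | OUT={d*f}
  B4: | IN={} | OUT={}

Merge at B1: IN[B1] = OUT[B0] = {c-b}
Applying B1's transfer function to that IN value gives OUT[B1] (row B1 above).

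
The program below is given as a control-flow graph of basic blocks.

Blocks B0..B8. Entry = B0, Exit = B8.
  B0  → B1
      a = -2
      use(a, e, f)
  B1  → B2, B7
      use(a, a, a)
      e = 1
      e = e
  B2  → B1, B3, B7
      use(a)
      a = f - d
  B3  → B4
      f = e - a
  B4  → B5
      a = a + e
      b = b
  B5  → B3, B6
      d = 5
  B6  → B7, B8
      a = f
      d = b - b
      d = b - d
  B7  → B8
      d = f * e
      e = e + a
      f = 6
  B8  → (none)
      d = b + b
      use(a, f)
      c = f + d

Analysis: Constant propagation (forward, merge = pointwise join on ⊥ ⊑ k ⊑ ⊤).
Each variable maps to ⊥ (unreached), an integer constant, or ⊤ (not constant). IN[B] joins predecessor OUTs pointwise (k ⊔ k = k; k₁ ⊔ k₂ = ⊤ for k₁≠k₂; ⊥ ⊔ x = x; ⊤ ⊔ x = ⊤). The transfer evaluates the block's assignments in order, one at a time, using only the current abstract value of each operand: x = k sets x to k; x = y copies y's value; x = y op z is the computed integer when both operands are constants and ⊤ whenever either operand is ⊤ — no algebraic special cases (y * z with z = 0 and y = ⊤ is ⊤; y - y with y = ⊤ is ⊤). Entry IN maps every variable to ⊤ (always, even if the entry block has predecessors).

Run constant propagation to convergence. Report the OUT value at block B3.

Answer: {a: ⊤, b: ⊤, c: ⊤, d: ⊤, e: 1, f: ⊤}

Derivation:
Fixpoint table:
  B0:   IN=(all ⊤)   OUT={a:-2; rest ⊤}
  B1:   IN=(all ⊤)   OUT={e:1; rest ⊤}
  B2:   IN={e:1; rest ⊤}   OUT={e:1; rest ⊤}
  B3:   IN={e:1; rest ⊤}   OUT={e:1; rest ⊤}
  B4:   IN={e:1; rest ⊤}   OUT={e:1; rest ⊤}
  B5:   IN={e:1; rest ⊤}   OUT={d:5, e:1; rest ⊤}
  B6:   IN={d:5, e:1; rest ⊤}   OUT={e:1; rest ⊤}
  B7:   IN={e:1; rest ⊤}   OUT={f:6; rest ⊤}
  B8:   IN=(all ⊤)   OUT=(all ⊤)

Merge at B3: IN[B3] = OUT[B2] ⊔ OUT[B5] = {a: ⊤, b: ⊤, c: ⊤, d: ⊤, e: 1, f: ⊤}
Applying B3's transfer function to that IN value gives OUT[B3] (row B3 above).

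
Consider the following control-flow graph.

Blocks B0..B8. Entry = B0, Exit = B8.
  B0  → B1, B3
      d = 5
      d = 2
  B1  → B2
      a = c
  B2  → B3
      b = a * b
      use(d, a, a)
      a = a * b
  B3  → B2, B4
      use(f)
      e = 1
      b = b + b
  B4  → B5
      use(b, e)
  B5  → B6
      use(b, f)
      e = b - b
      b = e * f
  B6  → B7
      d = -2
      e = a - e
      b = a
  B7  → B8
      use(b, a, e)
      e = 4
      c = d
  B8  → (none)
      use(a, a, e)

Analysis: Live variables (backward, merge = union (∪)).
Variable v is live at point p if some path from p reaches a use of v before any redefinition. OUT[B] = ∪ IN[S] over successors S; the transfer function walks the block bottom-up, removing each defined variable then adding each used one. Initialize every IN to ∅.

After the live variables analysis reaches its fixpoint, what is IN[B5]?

Converged values:
  B0: | IN={a, b, c, f} | OUT={a, b, c, d, f}
  B1: | IN={b, c, d, f} | OUT={a, b, d, f}
  B2: | IN={a, b, d, f} | OUT={a, b, d, f}
  B3: | IN={a, b, d, f} | OUT={a, b, d, e, f}
  B4: | IN={a, b, e, f} | OUT={a, b, f}
  B5: | IN={a, b, f} | OUT={a, e}
  B6: | IN={a, e} | OUT={a, b, d, e}
  B7: | IN={a, b, d, e} | OUT={a, e}
  B8: | IN={a, e} | OUT={}

Merge at B5: OUT[B5] = IN[B6] = {a, e}
Applying B5's transfer function to that OUT value gives IN[B5] (row B5 above).

Answer: {a, b, f}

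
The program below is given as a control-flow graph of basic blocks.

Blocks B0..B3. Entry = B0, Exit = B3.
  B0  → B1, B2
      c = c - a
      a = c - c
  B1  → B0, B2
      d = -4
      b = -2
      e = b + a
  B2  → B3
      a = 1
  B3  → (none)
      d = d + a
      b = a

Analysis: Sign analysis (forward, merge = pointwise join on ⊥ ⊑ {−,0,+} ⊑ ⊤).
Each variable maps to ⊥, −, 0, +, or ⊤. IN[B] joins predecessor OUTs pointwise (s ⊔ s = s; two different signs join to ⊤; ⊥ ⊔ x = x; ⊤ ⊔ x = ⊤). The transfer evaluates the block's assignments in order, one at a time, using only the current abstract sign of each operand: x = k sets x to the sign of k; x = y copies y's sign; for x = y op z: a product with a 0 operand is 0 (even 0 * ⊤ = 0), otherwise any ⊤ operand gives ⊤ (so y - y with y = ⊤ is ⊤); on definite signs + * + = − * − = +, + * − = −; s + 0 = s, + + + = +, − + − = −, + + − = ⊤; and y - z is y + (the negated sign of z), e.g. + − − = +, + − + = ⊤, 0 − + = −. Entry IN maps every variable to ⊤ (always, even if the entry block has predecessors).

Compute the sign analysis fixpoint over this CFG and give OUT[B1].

Per-block solution:
  B0:  IN=(all ⊤)  OUT=(all ⊤)
  B1:  IN=(all ⊤)  OUT={b:-, d:-; rest ⊤}
  B2:  IN=(all ⊤)  OUT={a:+; rest ⊤}
  B3:  IN={a:+; rest ⊤}  OUT={a:+, b:+; rest ⊤}

Merge at B1: IN[B1] = OUT[B0] = {a: ⊤, b: ⊤, c: ⊤, d: ⊤, e: ⊤, f: ⊤}
Applying B1's transfer function to that IN value gives OUT[B1] (row B1 above).

Answer: {a: ⊤, b: -, c: ⊤, d: -, e: ⊤, f: ⊤}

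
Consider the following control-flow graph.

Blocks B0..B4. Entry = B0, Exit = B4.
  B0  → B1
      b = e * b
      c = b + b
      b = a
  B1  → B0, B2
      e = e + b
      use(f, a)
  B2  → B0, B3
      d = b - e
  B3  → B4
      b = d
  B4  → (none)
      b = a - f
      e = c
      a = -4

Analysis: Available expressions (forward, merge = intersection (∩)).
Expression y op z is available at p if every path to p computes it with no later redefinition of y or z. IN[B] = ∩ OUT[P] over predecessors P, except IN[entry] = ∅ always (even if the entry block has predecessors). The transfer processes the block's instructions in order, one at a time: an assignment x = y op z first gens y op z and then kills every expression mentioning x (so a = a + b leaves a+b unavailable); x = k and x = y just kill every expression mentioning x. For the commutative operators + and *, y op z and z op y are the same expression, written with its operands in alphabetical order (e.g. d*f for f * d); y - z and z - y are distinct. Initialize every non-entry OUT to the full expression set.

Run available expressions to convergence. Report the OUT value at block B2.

Converged values:
  B0:   IN={}   OUT={}
  B1:   IN={}   OUT={}
  B2:   IN={}   OUT={b-e}
  B3:   IN={b-e}   OUT={}
  B4:   IN={}   OUT={}

Merge at B2: IN[B2] = OUT[B1] = {}
Applying B2's transfer function to that IN value gives OUT[B2] (row B2 above).

Answer: {b-e}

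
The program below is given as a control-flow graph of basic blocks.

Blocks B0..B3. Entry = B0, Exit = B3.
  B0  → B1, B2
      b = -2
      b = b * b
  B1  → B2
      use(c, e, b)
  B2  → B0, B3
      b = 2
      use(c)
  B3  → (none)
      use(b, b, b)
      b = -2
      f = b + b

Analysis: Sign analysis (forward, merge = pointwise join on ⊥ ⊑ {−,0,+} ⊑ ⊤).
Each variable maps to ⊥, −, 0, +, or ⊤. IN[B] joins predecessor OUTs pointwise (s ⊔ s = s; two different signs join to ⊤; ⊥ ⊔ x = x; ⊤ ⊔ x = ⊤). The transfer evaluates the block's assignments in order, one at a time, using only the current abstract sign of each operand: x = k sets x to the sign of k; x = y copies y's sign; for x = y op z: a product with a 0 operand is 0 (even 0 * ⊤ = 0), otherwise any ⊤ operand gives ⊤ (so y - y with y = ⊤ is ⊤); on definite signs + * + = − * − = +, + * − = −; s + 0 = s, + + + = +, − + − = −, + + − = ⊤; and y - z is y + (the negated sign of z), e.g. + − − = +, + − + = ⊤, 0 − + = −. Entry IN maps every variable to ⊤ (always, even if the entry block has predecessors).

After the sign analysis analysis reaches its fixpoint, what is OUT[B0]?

Answer: {a: ⊤, b: +, c: ⊤, d: ⊤, e: ⊤, f: ⊤}

Derivation:
Converged values:
  B0:   IN=(all ⊤)   OUT={b:+; rest ⊤}
  B1:   IN={b:+; rest ⊤}   OUT={b:+; rest ⊤}
  B2:   IN={b:+; rest ⊤}   OUT={b:+; rest ⊤}
  B3:   IN={b:+; rest ⊤}   OUT={b:-, f:-; rest ⊤}

Merge at B0 (entry node, so the boundary value (all ⊤) is joined with the incoming edge(s)): IN[B0] = (all ⊤) ⊔ OUT[B2] = {a: ⊤, b: ⊤, c: ⊤, d: ⊤, e: ⊤, f: ⊤}
Applying B0's transfer function to that IN value gives OUT[B0] (row B0 above).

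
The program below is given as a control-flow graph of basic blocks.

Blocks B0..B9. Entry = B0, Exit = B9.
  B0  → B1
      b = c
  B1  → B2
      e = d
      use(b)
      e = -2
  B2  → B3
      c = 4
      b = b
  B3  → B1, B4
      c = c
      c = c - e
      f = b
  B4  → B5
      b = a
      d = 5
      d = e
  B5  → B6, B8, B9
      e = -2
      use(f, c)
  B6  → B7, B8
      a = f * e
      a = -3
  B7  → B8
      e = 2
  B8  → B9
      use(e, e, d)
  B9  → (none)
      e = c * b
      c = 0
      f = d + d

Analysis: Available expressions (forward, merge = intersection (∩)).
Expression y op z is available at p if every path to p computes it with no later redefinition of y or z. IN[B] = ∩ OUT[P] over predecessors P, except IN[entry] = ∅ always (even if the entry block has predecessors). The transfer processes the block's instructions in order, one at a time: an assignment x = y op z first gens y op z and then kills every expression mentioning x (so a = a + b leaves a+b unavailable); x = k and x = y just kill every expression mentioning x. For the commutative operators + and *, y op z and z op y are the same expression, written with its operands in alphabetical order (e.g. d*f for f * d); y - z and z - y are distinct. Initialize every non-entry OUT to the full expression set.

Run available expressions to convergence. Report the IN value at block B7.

Fixpoint table:
  B0: | IN={} | OUT={}
  B1: | IN={} | OUT={}
  B2: | IN={} | OUT={}
  B3: | IN={} | OUT={}
  B4: | IN={} | OUT={}
  B5: | IN={} | OUT={}
  B6: | IN={} | OUT={e*f}
  B7: | IN={e*f} | OUT={}
  B8: | IN={} | OUT={}
  B9: | IN={} | OUT={d+d}

Merge at B7: IN[B7] = OUT[B6] = {e*f}

Answer: {e*f}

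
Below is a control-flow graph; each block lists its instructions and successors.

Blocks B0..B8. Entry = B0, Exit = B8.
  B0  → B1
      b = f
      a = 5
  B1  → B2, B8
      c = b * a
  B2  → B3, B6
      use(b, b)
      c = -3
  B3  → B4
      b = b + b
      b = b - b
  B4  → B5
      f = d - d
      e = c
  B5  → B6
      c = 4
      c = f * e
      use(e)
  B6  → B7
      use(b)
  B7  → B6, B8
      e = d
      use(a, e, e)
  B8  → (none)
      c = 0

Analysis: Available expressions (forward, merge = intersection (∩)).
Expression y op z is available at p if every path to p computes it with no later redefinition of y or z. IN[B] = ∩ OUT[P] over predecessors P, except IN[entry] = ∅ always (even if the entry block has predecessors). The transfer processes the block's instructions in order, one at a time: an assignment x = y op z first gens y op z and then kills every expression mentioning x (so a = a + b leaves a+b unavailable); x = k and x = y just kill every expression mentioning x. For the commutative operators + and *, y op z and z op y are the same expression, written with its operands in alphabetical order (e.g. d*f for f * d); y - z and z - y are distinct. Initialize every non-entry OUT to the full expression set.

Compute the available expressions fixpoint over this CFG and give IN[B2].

Fixpoint table:
  B0: | IN={} | OUT={}
  B1: | IN={} | OUT={a*b}
  B2: | IN={a*b} | OUT={a*b}
  B3: | IN={a*b} | OUT={}
  B4: | IN={} | OUT={d-d}
  B5: | IN={d-d} | OUT={d-d, e*f}
  B6: | IN={} | OUT={}
  B7: | IN={} | OUT={}
  B8: | IN={} | OUT={}

Merge at B2: IN[B2] = OUT[B1] = {a*b}

Answer: {a*b}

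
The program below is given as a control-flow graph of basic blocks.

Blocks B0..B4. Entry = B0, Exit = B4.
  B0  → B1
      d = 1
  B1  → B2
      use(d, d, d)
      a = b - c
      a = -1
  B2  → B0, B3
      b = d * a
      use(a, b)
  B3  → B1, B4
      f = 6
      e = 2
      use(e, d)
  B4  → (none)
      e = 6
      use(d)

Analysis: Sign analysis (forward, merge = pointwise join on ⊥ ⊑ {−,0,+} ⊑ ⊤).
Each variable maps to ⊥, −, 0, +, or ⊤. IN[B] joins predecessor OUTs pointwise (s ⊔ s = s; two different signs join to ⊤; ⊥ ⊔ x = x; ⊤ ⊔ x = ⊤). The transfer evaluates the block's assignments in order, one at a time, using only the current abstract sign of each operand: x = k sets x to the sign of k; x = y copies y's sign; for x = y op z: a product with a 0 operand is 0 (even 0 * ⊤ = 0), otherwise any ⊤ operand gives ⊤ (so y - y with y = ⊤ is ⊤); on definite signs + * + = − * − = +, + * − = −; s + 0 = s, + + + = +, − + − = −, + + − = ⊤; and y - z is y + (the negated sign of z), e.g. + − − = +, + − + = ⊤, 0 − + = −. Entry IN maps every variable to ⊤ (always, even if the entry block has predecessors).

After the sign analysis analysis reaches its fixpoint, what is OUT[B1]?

Answer: {a: -, b: ⊤, c: ⊤, d: +, e: ⊤, f: ⊤}

Trace:
Per-block solution:
  B0:  IN=(all ⊤)  OUT={d:+; rest ⊤}
  B1:  IN={d:+; rest ⊤}  OUT={a:-, d:+; rest ⊤}
  B2:  IN={a:-, d:+; rest ⊤}  OUT={a:-, b:-, d:+; rest ⊤}
  B3:  IN={a:-, b:-, d:+; rest ⊤}  OUT={a:-, b:-, d:+, e:+, f:+; rest ⊤}
  B4:  IN={a:-, b:-, d:+, e:+, f:+; rest ⊤}  OUT={a:-, b:-, d:+, e:+, f:+; rest ⊤}

Merge at B1: IN[B1] = OUT[B0] ⊔ OUT[B3] = {a: ⊤, b: ⊤, c: ⊤, d: +, e: ⊤, f: ⊤}
Applying B1's transfer function to that IN value gives OUT[B1] (row B1 above).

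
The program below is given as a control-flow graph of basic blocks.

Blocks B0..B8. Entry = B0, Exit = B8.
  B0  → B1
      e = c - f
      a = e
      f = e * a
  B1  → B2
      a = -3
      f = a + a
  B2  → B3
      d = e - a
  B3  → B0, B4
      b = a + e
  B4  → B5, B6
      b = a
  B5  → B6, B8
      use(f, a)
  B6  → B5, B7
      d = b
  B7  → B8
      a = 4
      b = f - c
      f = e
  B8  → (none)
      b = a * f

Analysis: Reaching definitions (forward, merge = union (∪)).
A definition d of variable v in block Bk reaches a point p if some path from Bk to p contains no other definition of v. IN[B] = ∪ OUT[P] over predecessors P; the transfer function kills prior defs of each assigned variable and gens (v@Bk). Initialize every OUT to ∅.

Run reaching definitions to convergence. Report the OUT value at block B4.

Answer: {a@B1, b@B4, d@B2, e@B0, f@B1}

Trace:
Converged values:
  B0: | IN={a@B1, b@B3, d@B2, e@B0, f@B1} | OUT={a@B0, b@B3, d@B2, e@B0, f@B0}
  B1: | IN={a@B0, b@B3, d@B2, e@B0, f@B0} | OUT={a@B1, b@B3, d@B2, e@B0, f@B1}
  B2: | IN={a@B1, b@B3, d@B2, e@B0, f@B1} | OUT={a@B1, b@B3, d@B2, e@B0, f@B1}
  B3: | IN={a@B1, b@B3, d@B2, e@B0, f@B1} | OUT={a@B1, b@B3, d@B2, e@B0, f@B1}
  B4: | IN={a@B1, b@B3, d@B2, e@B0, f@B1} | OUT={a@B1, b@B4, d@B2, e@B0, f@B1}
  B5: | IN={a@B1, b@B4, d@B2, d@B6, e@B0, f@B1} | OUT={a@B1, b@B4, d@B2, d@B6, e@B0, f@B1}
  B6: | IN={a@B1, b@B4, d@B2, d@B6, e@B0, f@B1} | OUT={a@B1, b@B4, d@B6, e@B0, f@B1}
  B7: | IN={a@B1, b@B4, d@B6, e@B0, f@B1} | OUT={a@B7, b@B7, d@B6, e@B0, f@B7}
  B8: | IN={a@B1, a@B7, b@B4, b@B7, d@B2, d@B6, e@B0, f@B1, f@B7} | OUT={a@B1, a@B7, b@B8, d@B2, d@B6, e@B0, f@B1, f@B7}

Merge at B4: IN[B4] = OUT[B3] = {a@B1, b@B3, d@B2, e@B0, f@B1}
Applying B4's transfer function to that IN value gives OUT[B4] (row B4 above).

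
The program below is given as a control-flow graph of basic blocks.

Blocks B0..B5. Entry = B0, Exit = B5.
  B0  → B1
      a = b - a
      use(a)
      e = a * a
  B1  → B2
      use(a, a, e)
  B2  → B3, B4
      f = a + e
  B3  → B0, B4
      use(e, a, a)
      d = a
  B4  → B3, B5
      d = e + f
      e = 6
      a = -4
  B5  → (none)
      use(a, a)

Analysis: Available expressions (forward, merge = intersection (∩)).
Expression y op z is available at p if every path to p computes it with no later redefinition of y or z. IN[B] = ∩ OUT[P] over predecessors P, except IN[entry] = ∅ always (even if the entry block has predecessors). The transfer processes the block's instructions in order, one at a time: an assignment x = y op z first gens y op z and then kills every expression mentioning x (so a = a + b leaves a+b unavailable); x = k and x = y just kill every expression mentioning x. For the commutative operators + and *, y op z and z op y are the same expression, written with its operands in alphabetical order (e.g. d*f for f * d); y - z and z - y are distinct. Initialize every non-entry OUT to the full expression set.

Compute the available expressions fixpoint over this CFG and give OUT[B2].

Answer: {a*a, a+e}

Trace:
Fixpoint table:
  B0:   IN={}   OUT={a*a}
  B1:   IN={a*a}   OUT={a*a}
  B2:   IN={a*a}   OUT={a*a, a+e}
  B3:   IN={}   OUT={}
  B4:   IN={}   OUT={}
  B5:   IN={}   OUT={}

Merge at B2: IN[B2] = OUT[B1] = {a*a}
Applying B2's transfer function to that IN value gives OUT[B2] (row B2 above).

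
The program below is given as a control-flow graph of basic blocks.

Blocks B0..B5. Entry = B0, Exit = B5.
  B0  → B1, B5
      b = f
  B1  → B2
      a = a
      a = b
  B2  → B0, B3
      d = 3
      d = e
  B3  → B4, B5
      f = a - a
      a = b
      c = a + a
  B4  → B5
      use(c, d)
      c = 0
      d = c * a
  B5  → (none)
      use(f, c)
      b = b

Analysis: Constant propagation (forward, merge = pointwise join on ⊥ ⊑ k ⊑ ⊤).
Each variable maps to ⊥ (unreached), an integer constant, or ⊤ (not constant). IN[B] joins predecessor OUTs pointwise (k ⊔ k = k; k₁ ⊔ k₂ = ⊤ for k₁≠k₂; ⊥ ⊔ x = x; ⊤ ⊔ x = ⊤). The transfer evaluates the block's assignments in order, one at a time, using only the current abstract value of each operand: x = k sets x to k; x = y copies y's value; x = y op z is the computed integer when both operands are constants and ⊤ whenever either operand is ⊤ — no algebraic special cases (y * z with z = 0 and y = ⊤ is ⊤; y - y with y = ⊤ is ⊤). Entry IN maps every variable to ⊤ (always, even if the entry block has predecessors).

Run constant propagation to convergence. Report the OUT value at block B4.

Per-block solution:
  B0:  IN=(all ⊤)  OUT=(all ⊤)
  B1:  IN=(all ⊤)  OUT=(all ⊤)
  B2:  IN=(all ⊤)  OUT=(all ⊤)
  B3:  IN=(all ⊤)  OUT=(all ⊤)
  B4:  IN=(all ⊤)  OUT={c:0; rest ⊤}
  B5:  IN=(all ⊤)  OUT=(all ⊤)

Merge at B4: IN[B4] = OUT[B3] = {a: ⊤, b: ⊤, c: ⊤, d: ⊤, e: ⊤, f: ⊤}
Applying B4's transfer function to that IN value gives OUT[B4] (row B4 above).

Answer: {a: ⊤, b: ⊤, c: 0, d: ⊤, e: ⊤, f: ⊤}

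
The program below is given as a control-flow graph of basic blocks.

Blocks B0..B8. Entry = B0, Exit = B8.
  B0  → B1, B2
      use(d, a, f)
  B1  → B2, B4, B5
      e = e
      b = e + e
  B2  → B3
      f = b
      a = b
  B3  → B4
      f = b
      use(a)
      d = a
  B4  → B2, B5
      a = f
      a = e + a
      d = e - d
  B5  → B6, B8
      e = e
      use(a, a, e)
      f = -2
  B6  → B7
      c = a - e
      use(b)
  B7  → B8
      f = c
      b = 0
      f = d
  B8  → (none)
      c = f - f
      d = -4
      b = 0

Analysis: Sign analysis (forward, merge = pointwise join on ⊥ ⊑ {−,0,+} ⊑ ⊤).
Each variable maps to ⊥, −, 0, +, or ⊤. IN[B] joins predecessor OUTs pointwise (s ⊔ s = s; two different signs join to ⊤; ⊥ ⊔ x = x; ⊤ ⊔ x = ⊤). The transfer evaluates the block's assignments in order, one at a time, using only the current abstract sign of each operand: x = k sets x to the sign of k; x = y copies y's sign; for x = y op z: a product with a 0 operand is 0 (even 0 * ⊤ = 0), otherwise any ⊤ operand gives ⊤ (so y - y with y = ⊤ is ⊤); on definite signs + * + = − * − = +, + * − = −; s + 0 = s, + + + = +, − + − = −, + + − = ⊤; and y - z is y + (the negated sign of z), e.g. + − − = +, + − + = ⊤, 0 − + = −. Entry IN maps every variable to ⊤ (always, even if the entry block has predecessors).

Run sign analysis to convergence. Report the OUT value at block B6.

Answer: {a: ⊤, b: ⊤, c: ⊤, d: ⊤, e: ⊤, f: -}

Trace:
Fixpoint table:
  B0:   IN=(all ⊤)   OUT=(all ⊤)
  B1:   IN=(all ⊤)   OUT=(all ⊤)
  B2:   IN=(all ⊤)   OUT=(all ⊤)
  B3:   IN=(all ⊤)   OUT=(all ⊤)
  B4:   IN=(all ⊤)   OUT=(all ⊤)
  B5:   IN=(all ⊤)   OUT={f:-; rest ⊤}
  B6:   IN={f:-; rest ⊤}   OUT={f:-; rest ⊤}
  B7:   IN={f:-; rest ⊤}   OUT={b:0; rest ⊤}
  B8:   IN=(all ⊤)   OUT={b:0, d:-; rest ⊤}

Merge at B6: IN[B6] = OUT[B5] = {a: ⊤, b: ⊤, c: ⊤, d: ⊤, e: ⊤, f: -}
Applying B6's transfer function to that IN value gives OUT[B6] (row B6 above).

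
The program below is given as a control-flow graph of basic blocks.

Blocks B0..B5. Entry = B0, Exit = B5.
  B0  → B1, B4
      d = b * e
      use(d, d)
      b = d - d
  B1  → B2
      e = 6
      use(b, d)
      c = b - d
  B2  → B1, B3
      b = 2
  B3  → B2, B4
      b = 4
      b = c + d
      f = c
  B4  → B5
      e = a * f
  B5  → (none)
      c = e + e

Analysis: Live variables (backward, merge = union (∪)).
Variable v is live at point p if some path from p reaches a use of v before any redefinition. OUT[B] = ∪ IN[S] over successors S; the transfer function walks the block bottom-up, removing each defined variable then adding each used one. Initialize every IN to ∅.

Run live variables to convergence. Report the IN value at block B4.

Fixpoint table:
  B0:  IN={a, b, e, f}  OUT={a, b, d, f}
  B1:  IN={a, b, d}  OUT={a, c, d}
  B2:  IN={a, c, d}  OUT={a, b, c, d}
  B3:  IN={a, c, d}  OUT={a, c, d, f}
  B4:  IN={a, f}  OUT={e}
  B5:  IN={e}  OUT={}

Merge at B4: OUT[B4] = IN[B5] = {e}
Applying B4's transfer function to that OUT value gives IN[B4] (row B4 above).

Answer: {a, f}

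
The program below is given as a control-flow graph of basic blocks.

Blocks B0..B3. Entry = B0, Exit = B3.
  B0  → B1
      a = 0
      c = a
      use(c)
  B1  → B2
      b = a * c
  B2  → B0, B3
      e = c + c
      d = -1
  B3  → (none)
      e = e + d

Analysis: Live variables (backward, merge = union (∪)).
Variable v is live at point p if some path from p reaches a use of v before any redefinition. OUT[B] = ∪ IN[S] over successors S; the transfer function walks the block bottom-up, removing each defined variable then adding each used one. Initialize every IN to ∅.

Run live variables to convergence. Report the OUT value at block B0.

Answer: {a, c}

Working:
Fixpoint table:
  B0: | IN={} | OUT={a, c}
  B1: | IN={a, c} | OUT={c}
  B2: | IN={c} | OUT={d, e}
  B3: | IN={d, e} | OUT={}

Merge at B0: OUT[B0] = IN[B1] = {a, c}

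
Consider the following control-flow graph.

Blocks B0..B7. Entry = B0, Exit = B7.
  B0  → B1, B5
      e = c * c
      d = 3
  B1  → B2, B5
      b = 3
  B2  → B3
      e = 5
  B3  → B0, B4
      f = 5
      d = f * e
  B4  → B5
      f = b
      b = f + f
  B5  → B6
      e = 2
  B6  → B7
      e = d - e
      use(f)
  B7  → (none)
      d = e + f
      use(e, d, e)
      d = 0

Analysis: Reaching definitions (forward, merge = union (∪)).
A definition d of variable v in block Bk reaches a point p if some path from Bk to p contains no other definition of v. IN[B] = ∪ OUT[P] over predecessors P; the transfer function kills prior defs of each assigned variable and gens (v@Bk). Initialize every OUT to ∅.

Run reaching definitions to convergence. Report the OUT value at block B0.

Answer: {b@B1, d@B0, e@B0, f@B3}

Working:
Per-block solution:
  B0: | IN={b@B1, d@B3, e@B2, f@B3} | OUT={b@B1, d@B0, e@B0, f@B3}
  B1: | IN={b@B1, d@B0, e@B0, f@B3} | OUT={b@B1, d@B0, e@B0, f@B3}
  B2: | IN={b@B1, d@B0, e@B0, f@B3} | OUT={b@B1, d@B0, e@B2, f@B3}
  B3: | IN={b@B1, d@B0, e@B2, f@B3} | OUT={b@B1, d@B3, e@B2, f@B3}
  B4: | IN={b@B1, d@B3, e@B2, f@B3} | OUT={b@B4, d@B3, e@B2, f@B4}
  B5: | IN={b@B1, b@B4, d@B0, d@B3, e@B0, e@B2, f@B3, f@B4} | OUT={b@B1, b@B4, d@B0, d@B3, e@B5, f@B3, f@B4}
  B6: | IN={b@B1, b@B4, d@B0, d@B3, e@B5, f@B3, f@B4} | OUT={b@B1, b@B4, d@B0, d@B3, e@B6, f@B3, f@B4}
  B7: | IN={b@B1, b@B4, d@B0, d@B3, e@B6, f@B3, f@B4} | OUT={b@B1, b@B4, d@B7, e@B6, f@B3, f@B4}

Merge at B0 (entry node, so the boundary value {} is joined with the incoming edge(s)): IN[B0] = {} ⊔ OUT[B3] = {b@B1, d@B3, e@B2, f@B3}
Applying B0's transfer function to that IN value gives OUT[B0] (row B0 above).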